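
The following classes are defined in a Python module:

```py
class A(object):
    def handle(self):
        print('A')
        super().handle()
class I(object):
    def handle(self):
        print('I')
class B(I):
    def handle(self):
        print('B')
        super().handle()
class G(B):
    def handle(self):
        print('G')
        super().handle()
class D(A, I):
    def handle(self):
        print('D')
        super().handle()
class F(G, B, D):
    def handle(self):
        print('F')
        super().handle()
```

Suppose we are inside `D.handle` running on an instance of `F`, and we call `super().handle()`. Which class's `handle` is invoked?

A

L[F] = F + merge(L[G], L[B], L[D], [G B D])
  take G:  [G B I object] + [B I object] + [D A I object] + [G B D]
  take B:  [B I object] + [B I object] + [D A I object] + [B D]
  take D:  [I object] + [I object] + [D A I object] + [D]
  take A:  [I object] + [I object] + [A I object]
  take I:  [I object] + [I object] + [I object]
  take object:  [object] + [object] + [object]
MRO: F G B D A I object
super() in D.handle on a F instance goes to the class after D in F's MRO: A.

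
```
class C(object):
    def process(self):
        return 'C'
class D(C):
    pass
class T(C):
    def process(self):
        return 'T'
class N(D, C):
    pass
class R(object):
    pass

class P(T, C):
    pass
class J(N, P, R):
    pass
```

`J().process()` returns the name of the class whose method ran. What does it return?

L[J] = J + merge(L[N], L[P], L[R], [N P R])
  take N:  [N D C object] + [P T C object] + [R object] + [N P R]
  take D:  [D C object] + [P T C object] + [R object] + [P R]
  take P:  [C object] + [P T C object] + [R object] + [P R]
  take T:  [C object] + [T C object] + [R object] + [R]
  take C:  [C object] + [C object] + [R object] + [R]
  take R:  [object] + [object] + [R object] + [R]
  take object:  [object] + [object] + [object]
MRO: J N D P T C R object
process is defined in: C, T. First along the MRO is T.

T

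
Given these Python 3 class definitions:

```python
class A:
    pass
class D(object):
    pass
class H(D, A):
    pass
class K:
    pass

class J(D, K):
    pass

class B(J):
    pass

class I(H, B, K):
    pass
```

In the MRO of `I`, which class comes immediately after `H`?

B

L[I] = I + merge(L[H], L[B], L[K], [H B K])
  take H:  [H D A object] + [B J D K object] + [K object] + [H B K]
  take B:  [D A object] + [B J D K object] + [K object] + [B K]
  take J:  [D A object] + [J D K object] + [K object] + [K]
  take D:  [D A object] + [D K object] + [K object] + [K]
  take A:  [A object] + [K object] + [K object] + [K]
  take K:  [object] + [K object] + [K object] + [K]
  take object:  [object] + [object] + [object]
MRO: I H B J D A K object
H is at position 1; next is B.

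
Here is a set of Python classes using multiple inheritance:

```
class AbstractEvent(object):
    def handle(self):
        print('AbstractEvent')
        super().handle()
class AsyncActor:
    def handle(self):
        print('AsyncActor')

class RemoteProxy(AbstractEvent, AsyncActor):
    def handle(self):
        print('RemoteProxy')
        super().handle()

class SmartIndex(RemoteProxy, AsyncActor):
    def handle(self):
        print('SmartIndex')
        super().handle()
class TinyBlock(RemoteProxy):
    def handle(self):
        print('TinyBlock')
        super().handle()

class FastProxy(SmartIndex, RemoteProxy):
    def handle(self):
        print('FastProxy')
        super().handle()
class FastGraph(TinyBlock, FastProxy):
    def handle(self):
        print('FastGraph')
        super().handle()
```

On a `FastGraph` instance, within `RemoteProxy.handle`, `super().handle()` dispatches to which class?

L[FastGraph] = FastGraph + merge(L[TinyBlock], L[FastProxy], [TinyBlock FastProxy])
  take TinyBlock:  [TinyBlock RemoteProxy AbstractEvent AsyncActor object] + [FastProxy SmartIndex RemoteProxy AbstractEvent AsyncActor object] + [TinyBlock FastProxy]
  take FastProxy:  [RemoteProxy AbstractEvent AsyncActor object] + [FastProxy SmartIndex RemoteProxy AbstractEvent AsyncActor object] + [FastProxy]
  take SmartIndex:  [RemoteProxy AbstractEvent AsyncActor object] + [SmartIndex RemoteProxy AbstractEvent AsyncActor object]
  take RemoteProxy:  [RemoteProxy AbstractEvent AsyncActor object] + [RemoteProxy AbstractEvent AsyncActor object]
  take AbstractEvent:  [AbstractEvent AsyncActor object] + [AbstractEvent AsyncActor object]
  take AsyncActor:  [AsyncActor object] + [AsyncActor object]
  take object:  [object] + [object]
MRO: FastGraph TinyBlock FastProxy SmartIndex RemoteProxy AbstractEvent AsyncActor object
super() in RemoteProxy.handle on a FastGraph instance goes to the class after RemoteProxy in FastGraph's MRO: AbstractEvent.

AbstractEvent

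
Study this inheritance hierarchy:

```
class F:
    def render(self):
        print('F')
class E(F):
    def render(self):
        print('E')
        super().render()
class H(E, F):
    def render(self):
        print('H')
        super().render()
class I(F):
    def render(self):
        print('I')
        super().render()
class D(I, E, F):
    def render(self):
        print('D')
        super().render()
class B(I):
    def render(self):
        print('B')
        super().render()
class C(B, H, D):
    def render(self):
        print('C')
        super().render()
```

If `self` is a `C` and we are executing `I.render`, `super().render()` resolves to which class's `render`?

E

L[C] = C + merge(L[B], L[H], L[D], [B H D])
  take B:  [B I F object] + [H E F object] + [D I E F object] + [B H D]
  take H:  [I F object] + [H E F object] + [D I E F object] + [H D]
  take D:  [I F object] + [E F object] + [D I E F object] + [D]
  take I:  [I F object] + [E F object] + [I E F object]
  take E:  [F object] + [E F object] + [E F object]
  take F:  [F object] + [F object] + [F object]
  take object:  [object] + [object] + [object]
MRO: C B H D I E F object
super() in I.render on a C instance goes to the class after I in C's MRO: E.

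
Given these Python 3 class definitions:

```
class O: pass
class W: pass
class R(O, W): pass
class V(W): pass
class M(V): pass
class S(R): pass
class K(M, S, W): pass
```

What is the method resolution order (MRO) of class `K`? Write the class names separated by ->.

K -> M -> V -> S -> R -> O -> W -> object

L[K] = K + merge(L[M], L[S], L[W], [M S W])
  take M:  [M V W object] + [S R O W object] + [W object] + [M S W]
  take V:  [V W object] + [S R O W object] + [W object] + [S W]
  take S:  [W object] + [S R O W object] + [W object] + [S W]
  take R:  [W object] + [R O W object] + [W object] + [W]
  take O:  [W object] + [O W object] + [W object] + [W]
  take W:  [W object] + [W object] + [W object] + [W]
  take object:  [object] + [object] + [object]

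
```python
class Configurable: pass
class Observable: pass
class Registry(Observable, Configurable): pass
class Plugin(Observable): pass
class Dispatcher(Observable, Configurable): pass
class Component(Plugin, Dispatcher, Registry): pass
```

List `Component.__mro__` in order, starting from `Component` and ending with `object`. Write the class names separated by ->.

Component -> Plugin -> Dispatcher -> Registry -> Observable -> Configurable -> object

L[Component] = Component + merge(L[Plugin], L[Dispatcher], L[Registry], [Plugin Dispatcher Registry])
  take Plugin:  [Plugin Observable object] + [Dispatcher Observable Configurable object] + [Registry Observable Configurable object] + [Plugin Dispatcher Registry]
  take Dispatcher:  [Observable object] + [Dispatcher Observable Configurable object] + [Registry Observable Configurable object] + [Dispatcher Registry]
  take Registry:  [Observable object] + [Observable Configurable object] + [Registry Observable Configurable object] + [Registry]
  take Observable:  [Observable object] + [Observable Configurable object] + [Observable Configurable object]
  take Configurable:  [object] + [Configurable object] + [Configurable object]
  take object:  [object] + [object] + [object]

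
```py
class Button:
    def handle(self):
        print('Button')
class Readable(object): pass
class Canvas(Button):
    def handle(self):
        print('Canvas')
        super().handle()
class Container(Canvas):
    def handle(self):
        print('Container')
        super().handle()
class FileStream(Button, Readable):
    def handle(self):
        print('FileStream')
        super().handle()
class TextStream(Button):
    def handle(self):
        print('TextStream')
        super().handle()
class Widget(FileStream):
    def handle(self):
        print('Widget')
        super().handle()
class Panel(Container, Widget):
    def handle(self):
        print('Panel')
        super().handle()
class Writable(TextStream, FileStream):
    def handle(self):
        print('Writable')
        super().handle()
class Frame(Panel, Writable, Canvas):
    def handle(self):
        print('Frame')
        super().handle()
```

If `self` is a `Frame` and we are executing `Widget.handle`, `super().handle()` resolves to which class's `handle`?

L[Frame] = Frame + merge(L[Panel], L[Writable], L[Canvas], [Panel Writable Canvas])
  take Panel:  [Panel Container Canvas Widget FileStream Button Readable object] + [Writable TextStream FileStream Button Readable object] + [Canvas Button object] + [Panel Writable Canvas]
  take Container:  [Container Canvas Widget FileStream Button Readable object] + [Writable TextStream FileStream Button Readable object] + [Canvas Button object] + [Writable Canvas]
  take Writable:  [Canvas Widget FileStream Button Readable object] + [Writable TextStream FileStream Button Readable object] + [Canvas Button object] + [Writable Canvas]
  take Canvas:  [Canvas Widget FileStream Button Readable object] + [TextStream FileStream Button Readable object] + [Canvas Button object] + [Canvas]
  take Widget:  [Widget FileStream Button Readable object] + [TextStream FileStream Button Readable object] + [Button object]
  take TextStream:  [FileStream Button Readable object] + [TextStream FileStream Button Readable object] + [Button object]
  take FileStream:  [FileStream Button Readable object] + [FileStream Button Readable object] + [Button object]
  take Button:  [Button Readable object] + [Button Readable object] + [Button object]
  take Readable:  [Readable object] + [Readable object] + [object]
  take object:  [object] + [object] + [object]
MRO: Frame Panel Container Writable Canvas Widget TextStream FileStream Button Readable object
super() in Widget.handle on a Frame instance goes to the class after Widget in Frame's MRO: TextStream.

TextStream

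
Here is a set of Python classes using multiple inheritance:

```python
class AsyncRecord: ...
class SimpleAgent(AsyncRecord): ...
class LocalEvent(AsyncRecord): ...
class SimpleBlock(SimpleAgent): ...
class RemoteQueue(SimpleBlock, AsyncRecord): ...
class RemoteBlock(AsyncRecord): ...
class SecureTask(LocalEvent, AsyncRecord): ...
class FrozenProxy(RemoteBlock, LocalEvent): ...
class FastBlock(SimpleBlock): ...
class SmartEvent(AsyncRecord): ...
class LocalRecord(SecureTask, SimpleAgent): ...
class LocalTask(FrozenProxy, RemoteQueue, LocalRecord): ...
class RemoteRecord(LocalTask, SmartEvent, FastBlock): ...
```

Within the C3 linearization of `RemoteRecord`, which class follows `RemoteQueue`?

SmartEvent

L[RemoteRecord] = RemoteRecord + merge(L[LocalTask], L[SmartEvent], L[FastBlock], [LocalTask SmartEvent FastBlock])
  take LocalTask:  [LocalTask FrozenProxy RemoteBlock RemoteQueue SimpleBlock LocalRecord SecureTask LocalEvent SimpleAgent AsyncRecord object] + [SmartEvent AsyncRecord object] + [FastBlock SimpleBlock SimpleAgent AsyncRecord object] + [LocalTask SmartEvent FastBlock]
  take FrozenProxy:  [FrozenProxy RemoteBlock RemoteQueue SimpleBlock LocalRecord SecureTask LocalEvent SimpleAgent AsyncRecord object] + [SmartEvent AsyncRecord object] + [FastBlock SimpleBlock SimpleAgent AsyncRecord object] + [SmartEvent FastBlock]
  take RemoteBlock:  [RemoteBlock RemoteQueue SimpleBlock LocalRecord SecureTask LocalEvent SimpleAgent AsyncRecord object] + [SmartEvent AsyncRecord object] + [FastBlock SimpleBlock SimpleAgent AsyncRecord object] + [SmartEvent FastBlock]
  take RemoteQueue:  [RemoteQueue SimpleBlock LocalRecord SecureTask LocalEvent SimpleAgent AsyncRecord object] + [SmartEvent AsyncRecord object] + [FastBlock SimpleBlock SimpleAgent AsyncRecord object] + [SmartEvent FastBlock]
  take SmartEvent:  [SimpleBlock LocalRecord SecureTask LocalEvent SimpleAgent AsyncRecord object] + [SmartEvent AsyncRecord object] + [FastBlock SimpleBlock SimpleAgent AsyncRecord object] + [SmartEvent FastBlock]
  take FastBlock:  [SimpleBlock LocalRecord SecureTask LocalEvent SimpleAgent AsyncRecord object] + [AsyncRecord object] + [FastBlock SimpleBlock SimpleAgent AsyncRecord object] + [FastBlock]
  take SimpleBlock:  [SimpleBlock LocalRecord SecureTask LocalEvent SimpleAgent AsyncRecord object] + [AsyncRecord object] + [SimpleBlock SimpleAgent AsyncRecord object]
  take LocalRecord:  [LocalRecord SecureTask LocalEvent SimpleAgent AsyncRecord object] + [AsyncRecord object] + [SimpleAgent AsyncRecord object]
  take SecureTask:  [SecureTask LocalEvent SimpleAgent AsyncRecord object] + [AsyncRecord object] + [SimpleAgent AsyncRecord object]
  take LocalEvent:  [LocalEvent SimpleAgent AsyncRecord object] + [AsyncRecord object] + [SimpleAgent AsyncRecord object]
  take SimpleAgent:  [SimpleAgent AsyncRecord object] + [AsyncRecord object] + [SimpleAgent AsyncRecord object]
  take AsyncRecord:  [AsyncRecord object] + [AsyncRecord object] + [AsyncRecord object]
  take object:  [object] + [object] + [object]
MRO: RemoteRecord LocalTask FrozenProxy RemoteBlock RemoteQueue SmartEvent FastBlock SimpleBlock LocalRecord SecureTask LocalEvent SimpleAgent AsyncRecord object
RemoteQueue is at position 4; next is SmartEvent.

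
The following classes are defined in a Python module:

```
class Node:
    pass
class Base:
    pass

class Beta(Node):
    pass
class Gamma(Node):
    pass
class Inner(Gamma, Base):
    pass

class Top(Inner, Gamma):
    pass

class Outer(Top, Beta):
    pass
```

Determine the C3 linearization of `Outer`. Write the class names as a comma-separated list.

Outer, Top, Inner, Gamma, Beta, Node, Base, object

L[Outer] = Outer + merge(L[Top], L[Beta], [Top Beta])
  take Top:  [Top Inner Gamma Node Base object] + [Beta Node object] + [Top Beta]
  take Inner:  [Inner Gamma Node Base object] + [Beta Node object] + [Beta]
  take Gamma:  [Gamma Node Base object] + [Beta Node object] + [Beta]
  take Beta:  [Node Base object] + [Beta Node object] + [Beta]
  take Node:  [Node Base object] + [Node object]
  take Base:  [Base object] + [object]
  take object:  [object] + [object]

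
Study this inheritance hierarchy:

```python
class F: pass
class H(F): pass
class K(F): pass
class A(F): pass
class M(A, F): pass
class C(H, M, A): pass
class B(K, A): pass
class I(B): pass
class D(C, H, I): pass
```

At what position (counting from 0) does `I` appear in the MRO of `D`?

4

L[D] = D + merge(L[C], L[H], L[I], [C H I])
  take C:  [C H M A F object] + [H F object] + [I B K A F object] + [C H I]
  take H:  [H M A F object] + [H F object] + [I B K A F object] + [H I]
  take M:  [M A F object] + [F object] + [I B K A F object] + [I]
  take I:  [A F object] + [F object] + [I B K A F object] + [I]
  take B:  [A F object] + [F object] + [B K A F object]
  take K:  [A F object] + [F object] + [K A F object]
  take A:  [A F object] + [F object] + [A F object]
  take F:  [F object] + [F object] + [F object]
  take object:  [object] + [object] + [object]
MRO: D C H M I B K A F object
I sits at index 4.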